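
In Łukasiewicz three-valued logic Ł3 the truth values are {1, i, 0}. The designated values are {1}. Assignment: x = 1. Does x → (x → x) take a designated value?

Yes

x → x = 1 → 1 = 1
x → (x → x) = 1 → 1 = 1
1 ∈ {1}.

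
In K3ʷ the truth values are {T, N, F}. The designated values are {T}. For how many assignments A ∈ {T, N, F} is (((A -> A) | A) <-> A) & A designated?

A=T: T ✓
A=N: N ·
A=F: F ·

1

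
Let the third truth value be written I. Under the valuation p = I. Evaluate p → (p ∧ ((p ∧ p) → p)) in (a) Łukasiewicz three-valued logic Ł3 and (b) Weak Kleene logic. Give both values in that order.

⊤; I

In Łukasiewicz three-valued logic Ł3: p ∧ p = I ∧ I = I
(p ∧ p) → p = I → I = ⊤  [min(1, 1−½+½)]
p ∧ ((p ∧ p) → p) = I ∧ ⊤ = I
p → (p ∧ ((p ∧ p) → p)) = I → I = ⊤
In Weak Kleene logic: p ∧ p = I ∧ I = I
(p ∧ p) → p = I → I = I
p ∧ ((p ∧ p) → p) = I ∧ I = I
p → (p ∧ ((p ∧ p) → p)) = I → I = I
They differ because Łukasiewicz three-valued logic Ł3 and Weak Kleene logic treat I differently under the binary connectives.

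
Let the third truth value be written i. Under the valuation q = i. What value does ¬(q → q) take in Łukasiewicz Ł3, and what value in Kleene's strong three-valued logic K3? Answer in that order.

F; i

In Łukasiewicz Ł3: q → q = i → i = T  [min(1, 1−½+½)]
¬(q → q) = ¬T = F
In Kleene's strong three-valued logic K3: q → q = i → i = i  [¬i ∨ i]
¬(q → q) = ¬i = i
They differ because Łukasiewicz Ł3 and Kleene's strong three-valued logic K3 treat i differently under implication.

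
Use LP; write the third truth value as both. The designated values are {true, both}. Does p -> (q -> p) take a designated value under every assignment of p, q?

Yes

Every assignment of p, q over {true, both, false} gives a value in {true, both}.
In particular, with p=both, q=both: p -> (q -> p) = both.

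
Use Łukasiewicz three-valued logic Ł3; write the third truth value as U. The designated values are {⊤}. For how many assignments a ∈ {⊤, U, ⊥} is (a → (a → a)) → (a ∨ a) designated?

1

a=⊤: ⊤ ✓
a=U: U ·
a=⊥: ⊥ ·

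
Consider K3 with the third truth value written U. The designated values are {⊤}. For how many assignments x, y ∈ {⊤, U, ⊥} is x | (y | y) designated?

5

Of the 9 assignments, 5 give a value in {⊤}.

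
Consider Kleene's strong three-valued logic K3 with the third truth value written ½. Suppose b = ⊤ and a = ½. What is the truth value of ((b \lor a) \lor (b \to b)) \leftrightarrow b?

⊤

b \lor a = ⊤ \lor ½ = ⊤
b \to b = ⊤ \to ⊤ = ⊤
(b \lor a) \lor (b \to b) = ⊤ \lor ⊤ = ⊤
((b \lor a) \lor (b \to b)) \leftrightarrow b = ⊤ \leftrightarrow ⊤ = ⊤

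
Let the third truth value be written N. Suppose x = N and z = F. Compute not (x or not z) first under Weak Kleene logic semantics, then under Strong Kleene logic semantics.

N; F

In Weak Kleene logic: not z = not F = T
x or not z = N or T = N
not (x or not z) = not N = N
In Strong Kleene logic: not z = not F = T
x or not z = N or T = T
not (x or not z) = not T = F
They differ because Weak Kleene logic and Strong Kleene logic treat N differently under the binary connectives.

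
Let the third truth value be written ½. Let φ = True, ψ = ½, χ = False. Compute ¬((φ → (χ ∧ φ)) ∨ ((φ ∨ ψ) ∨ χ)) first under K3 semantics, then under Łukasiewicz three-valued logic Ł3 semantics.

In K3: χ ∧ φ = False ∧ True = False
φ → (χ ∧ φ) = True → False = False
φ ∨ ψ = True ∨ ½ = True
(φ ∨ ψ) ∨ χ = True ∨ False = True
(φ → (χ ∧ φ)) ∨ ((φ ∨ ψ) ∨ χ) = False ∨ True = True
¬((φ → (χ ∧ φ)) ∨ ((φ ∨ ψ) ∨ χ)) = ¬True = False
In Łukasiewicz three-valued logic Ł3: χ ∧ φ = False ∧ True = False
φ → (χ ∧ φ) = True → False = False
φ ∨ ψ = True ∨ ½ = True
(φ ∨ ψ) ∨ χ = True ∨ False = True
(φ → (χ ∧ φ)) ∨ ((φ ∨ ψ) ∨ χ) = False ∨ True = True
¬((φ → (χ ∧ φ)) ∨ ((φ ∨ ψ) ∨ χ)) = ¬True = False

False; False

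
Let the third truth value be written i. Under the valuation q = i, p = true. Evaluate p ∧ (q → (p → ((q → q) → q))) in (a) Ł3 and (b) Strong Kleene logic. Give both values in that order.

true; i

In Ł3: q → q = i → i = true
(q → q) → q = true → i = i
p → ((q → q) → q) = true → i = i
q → (p → ((q → q) → q)) = i → i = true
p ∧ (q → (p → ((q → q) → q))) = true ∧ true = true
In Strong Kleene logic: q → q = i → i = i  [¬i ∨ i]
(q → q) → q = i → i = i
p → ((q → q) → q) = true → i = i
q → (p → ((q → q) → q)) = i → i = i
p ∧ (q → (p → ((q → q) → q))) = true ∧ i = i
They differ because Ł3 and Strong Kleene logic treat i differently under implication.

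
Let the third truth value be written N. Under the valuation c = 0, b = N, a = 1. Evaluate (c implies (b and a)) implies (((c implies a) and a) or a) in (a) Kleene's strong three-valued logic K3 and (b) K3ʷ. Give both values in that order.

In Kleene's strong three-valued logic K3: b and a = N and 1 = N
c implies (b and a) = 0 implies N = 1  [not 0 or N]
c implies a = 0 implies 1 = 1
(c implies a) and a = 1 and 1 = 1
((c implies a) and a) or a = 1 or 1 = 1
(c implies (b and a)) implies (((c implies a) and a) or a) = 1 implies 1 = 1
In K3ʷ: b and a = N and 1 = N
c implies (b and a) = 0 implies N = N  [any arg is the third value ⇒ result is the third value]
c implies a = 0 implies 1 = 1
(c implies a) and a = 1 and 1 = 1
((c implies a) and a) or a = 1 or 1 = 1
(c implies (b and a)) implies (((c implies a) and a) or a) = N implies 1 = N
They differ because Kleene's strong three-valued logic K3 and K3ʷ treat N differently under the binary connectives.

1; N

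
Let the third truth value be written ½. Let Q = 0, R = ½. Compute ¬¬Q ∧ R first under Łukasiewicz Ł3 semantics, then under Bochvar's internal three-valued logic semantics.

In Łukasiewicz Ł3: ¬Q = ¬0 = 1
¬¬Q = ¬1 = 0
¬¬Q ∧ R = 0 ∧ ½ = 0
In Bochvar's internal three-valued logic: ¬Q = ¬0 = 1
¬¬Q = ¬1 = 0
¬¬Q ∧ R = 0 ∧ ½ = ½
They differ because Łukasiewicz Ł3 and Bochvar's internal three-valued logic treat ½ differently under the binary connectives.

0; ½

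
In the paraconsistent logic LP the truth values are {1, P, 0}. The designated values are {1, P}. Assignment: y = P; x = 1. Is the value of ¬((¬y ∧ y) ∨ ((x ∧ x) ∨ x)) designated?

No

¬y = ¬P = P
¬y ∧ y = P ∧ P = P
x ∧ x = 1 ∧ 1 = 1
(x ∧ x) ∨ x = 1 ∨ 1 = 1
(¬y ∧ y) ∨ ((x ∧ x) ∨ x) = P ∨ 1 = 1
¬((¬y ∧ y) ∨ ((x ∧ x) ∨ x)) = ¬1 = 0
0 ∉ {1, P}.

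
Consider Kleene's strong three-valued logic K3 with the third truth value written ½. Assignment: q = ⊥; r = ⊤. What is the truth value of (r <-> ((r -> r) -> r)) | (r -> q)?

⊤

r -> r = ⊤ -> ⊤ = ⊤
(r -> r) -> r = ⊤ -> ⊤ = ⊤
r <-> ((r -> r) -> r) = ⊤ <-> ⊤ = ⊤
r -> q = ⊤ -> ⊥ = ⊥
(r <-> ((r -> r) -> r)) | (r -> q) = ⊤ | ⊥ = ⊤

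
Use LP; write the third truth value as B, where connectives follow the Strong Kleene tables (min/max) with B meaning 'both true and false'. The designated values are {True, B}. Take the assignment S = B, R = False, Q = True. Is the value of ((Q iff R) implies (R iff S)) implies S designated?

Yes

Q iff R = True iff False = False
R iff S = False iff B = B
(Q iff R) implies (R iff S) = False implies B = True
((Q iff R) implies (R iff S)) implies S = True implies B = B
B ∈ {True, B}.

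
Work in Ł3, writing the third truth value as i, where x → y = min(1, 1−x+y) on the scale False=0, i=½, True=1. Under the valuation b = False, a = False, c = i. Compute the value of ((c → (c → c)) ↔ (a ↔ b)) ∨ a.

c → c = i → i = True  [min(1, 1−½+½)]
c → (c → c) = i → True = True
a ↔ b = False ↔ False = True
(c → (c → c)) ↔ (a ↔ b) = True ↔ True = True
((c → (c → c)) ↔ (a ↔ b)) ∨ a = True ∨ False = True

True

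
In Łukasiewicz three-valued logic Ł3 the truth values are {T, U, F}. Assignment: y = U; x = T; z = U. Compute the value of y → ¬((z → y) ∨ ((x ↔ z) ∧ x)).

z → y = U → U = T  [min(1, 1−½+½)]
x ↔ z = T ↔ U = U
(x ↔ z) ∧ x = U ∧ T = U
(z → y) ∨ ((x ↔ z) ∧ x) = T ∨ U = T
¬((z → y) ∨ ((x ↔ z) ∧ x)) = ¬T = F
y → ¬((z → y) ∨ ((x ↔ z) ∧ x)) = U → F = U

U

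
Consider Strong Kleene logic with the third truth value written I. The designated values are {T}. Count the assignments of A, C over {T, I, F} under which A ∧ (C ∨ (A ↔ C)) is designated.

1

Designated under: (A=T, C=T).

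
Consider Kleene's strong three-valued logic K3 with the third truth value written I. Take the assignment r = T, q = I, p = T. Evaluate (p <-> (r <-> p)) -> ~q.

r <-> p = T <-> T = T
p <-> (r <-> p) = T <-> T = T
~q = ~I = I
(p <-> (r <-> p)) -> ~q = T -> I = I  [~T | I]

I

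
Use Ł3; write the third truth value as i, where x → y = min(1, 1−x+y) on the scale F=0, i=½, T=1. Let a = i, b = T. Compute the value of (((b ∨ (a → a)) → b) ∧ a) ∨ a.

a → a = i → i = T
b ∨ (a → a) = T ∨ T = T
(b ∨ (a → a)) → b = T → T = T
((b ∨ (a → a)) → b) ∧ a = T ∧ i = i
(((b ∨ (a → a)) → b) ∧ a) ∨ a = i ∨ i = i

i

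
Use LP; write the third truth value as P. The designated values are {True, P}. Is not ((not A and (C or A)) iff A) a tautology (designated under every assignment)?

Countermodel: A=False, C=False gives False, which is not designated.

No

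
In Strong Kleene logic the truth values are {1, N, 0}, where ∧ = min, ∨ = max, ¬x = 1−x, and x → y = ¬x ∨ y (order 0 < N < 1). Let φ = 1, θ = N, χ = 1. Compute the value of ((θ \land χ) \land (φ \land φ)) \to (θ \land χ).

N

θ \land χ = N \land 1 = N
φ \land φ = 1 \land 1 = 1
(θ \land χ) \land (φ \land φ) = N \land 1 = N
θ \land χ = N \land 1 = N
((θ \land χ) \land (φ \land φ)) \to (θ \land χ) = N \to N = N  [\lnot N \lor N]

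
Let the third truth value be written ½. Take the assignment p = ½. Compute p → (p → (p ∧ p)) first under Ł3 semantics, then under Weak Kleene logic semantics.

In Ł3: p ∧ p = ½ ∧ ½ = ½
p → (p ∧ p) = ½ → ½ = True  [min(1, 1−½+½)]
p → (p → (p ∧ p)) = ½ → True = True
In Weak Kleene logic: p ∧ p = ½ ∧ ½ = ½
p → (p ∧ p) = ½ → ½ = ½
p → (p → (p ∧ p)) = ½ → ½ = ½
They differ because Ł3 and Weak Kleene logic treat ½ differently under the binary connectives.

True; ½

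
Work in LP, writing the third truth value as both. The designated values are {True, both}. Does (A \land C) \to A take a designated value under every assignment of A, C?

Yes

Every assignment of A, C over {True, both, False} gives a value in {True, both}.
In particular, with A=both, C=both: (A \land C) \to A = both.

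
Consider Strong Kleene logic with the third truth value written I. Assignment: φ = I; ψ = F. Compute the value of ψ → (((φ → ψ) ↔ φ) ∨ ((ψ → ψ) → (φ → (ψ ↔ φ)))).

T

φ → ψ = I → F = I  [¬I ∨ F]
(φ → ψ) ↔ φ = I ↔ I = I
ψ → ψ = F → F = T
ψ ↔ φ = F ↔ I = I
φ → (ψ ↔ φ) = I → I = I
(ψ → ψ) → (φ → (ψ ↔ φ)) = T → I = I
((φ → ψ) ↔ φ) ∨ ((ψ → ψ) → (φ → (ψ ↔ φ))) = I ∨ I = I
ψ → (((φ → ψ) ↔ φ) ∨ ((ψ → ψ) → (φ → (ψ ↔ φ)))) = F → I = T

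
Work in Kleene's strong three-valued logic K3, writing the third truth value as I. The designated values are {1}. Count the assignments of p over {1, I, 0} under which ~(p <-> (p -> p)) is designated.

p=1: 0 ·
p=I: I ·
p=0: 1 ✓

1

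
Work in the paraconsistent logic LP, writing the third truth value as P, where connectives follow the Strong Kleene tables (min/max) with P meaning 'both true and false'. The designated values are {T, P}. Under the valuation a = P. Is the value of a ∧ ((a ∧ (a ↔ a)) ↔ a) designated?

Yes

a ↔ a = P ↔ P = P
a ∧ (a ↔ a) = P ∧ P = P
(a ∧ (a ↔ a)) ↔ a = P ↔ P = P
a ∧ ((a ∧ (a ↔ a)) ↔ a) = P ∧ P = P
P ∈ {T, P}.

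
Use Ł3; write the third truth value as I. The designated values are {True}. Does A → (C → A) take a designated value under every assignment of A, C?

Yes

Every assignment of A, C over {True, I, False} gives a value in {True}.
In particular, with A=I, C=I: A → (C → A) = True.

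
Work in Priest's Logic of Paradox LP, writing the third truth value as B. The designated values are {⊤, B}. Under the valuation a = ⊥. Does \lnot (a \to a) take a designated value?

a \to a = ⊥ \to ⊥ = ⊤
\lnot (a \to a) = \lnot ⊤ = ⊥
⊥ ∉ {⊤, B}.

No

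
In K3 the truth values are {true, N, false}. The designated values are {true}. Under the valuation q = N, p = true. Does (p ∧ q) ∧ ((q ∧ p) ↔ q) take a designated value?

No

p ∧ q = true ∧ N = N
q ∧ p = N ∧ true = N
(q ∧ p) ↔ q = N ↔ N = N
(p ∧ q) ∧ ((q ∧ p) ↔ q) = N ∧ N = N
N ∉ {true}.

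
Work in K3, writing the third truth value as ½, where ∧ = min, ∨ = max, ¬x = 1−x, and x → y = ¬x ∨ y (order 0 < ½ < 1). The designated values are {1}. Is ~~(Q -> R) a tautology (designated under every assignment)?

Countermodel: Q=1, R=½ gives ½, which is not designated.

No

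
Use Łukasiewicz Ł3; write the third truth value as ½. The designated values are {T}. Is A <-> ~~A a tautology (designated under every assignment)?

Every assignment of A over {T, ½, F} gives a value in {T}.
In particular, with A=½: A <-> ~~A = T.

Yes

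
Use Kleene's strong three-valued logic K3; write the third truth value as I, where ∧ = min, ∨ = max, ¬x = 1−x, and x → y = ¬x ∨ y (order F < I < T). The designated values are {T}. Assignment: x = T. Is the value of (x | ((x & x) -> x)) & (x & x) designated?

Yes

x & x = T & T = T
(x & x) -> x = T -> T = T
x | ((x & x) -> x) = T | T = T
x & x = T & T = T
(x | ((x & x) -> x)) & (x & x) = T & T = T
T ∈ {T}.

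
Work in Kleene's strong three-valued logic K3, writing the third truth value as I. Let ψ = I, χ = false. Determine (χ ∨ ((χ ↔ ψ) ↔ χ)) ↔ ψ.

I

χ ↔ ψ = false ↔ I = I
(χ ↔ ψ) ↔ χ = I ↔ false = I
χ ∨ ((χ ↔ ψ) ↔ χ) = false ∨ I = I
(χ ∨ ((χ ↔ ψ) ↔ χ)) ↔ ψ = I ↔ I = I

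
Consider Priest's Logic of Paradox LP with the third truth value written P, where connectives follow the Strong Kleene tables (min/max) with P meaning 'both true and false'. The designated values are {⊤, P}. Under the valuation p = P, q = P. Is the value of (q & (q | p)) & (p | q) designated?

Yes

q | p = P | P = P
q & (q | p) = P & P = P
p | q = P | P = P
(q & (q | p)) & (p | q) = P & P = P
P ∈ {⊤, P}.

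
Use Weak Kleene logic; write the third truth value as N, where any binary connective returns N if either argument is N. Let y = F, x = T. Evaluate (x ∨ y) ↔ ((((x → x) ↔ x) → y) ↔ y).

T

x ∨ y = T ∨ F = T
x → x = T → T = T
(x → x) ↔ x = T ↔ T = T
((x → x) ↔ x) → y = T → F = F
(((x → x) ↔ x) → y) ↔ y = F ↔ F = T
(x ∨ y) ↔ ((((x → x) ↔ x) → y) ↔ y) = T ↔ T = T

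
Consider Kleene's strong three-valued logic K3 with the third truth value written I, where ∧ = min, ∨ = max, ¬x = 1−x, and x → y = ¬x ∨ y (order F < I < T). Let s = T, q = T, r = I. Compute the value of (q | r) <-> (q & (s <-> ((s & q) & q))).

q | r = T | I = T
s & q = T & T = T
(s & q) & q = T & T = T
s <-> ((s & q) & q) = T <-> T = T
q & (s <-> ((s & q) & q)) = T & T = T
(q | r) <-> (q & (s <-> ((s & q) & q))) = T <-> T = T

T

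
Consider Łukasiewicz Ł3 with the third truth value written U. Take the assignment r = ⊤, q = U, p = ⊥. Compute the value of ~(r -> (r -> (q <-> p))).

U

q <-> p = U <-> ⊥ = U  [1 − |½−0|]
r -> (q <-> p) = ⊤ -> U = U
r -> (r -> (q <-> p)) = ⊤ -> U = U
~(r -> (r -> (q <-> p))) = ~U = U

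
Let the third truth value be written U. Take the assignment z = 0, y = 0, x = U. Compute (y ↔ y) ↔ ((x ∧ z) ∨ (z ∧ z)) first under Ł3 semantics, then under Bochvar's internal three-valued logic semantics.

0; U

In Ł3: y ↔ y = 0 ↔ 0 = 1
x ∧ z = U ∧ 0 = 0
z ∧ z = 0 ∧ 0 = 0
(x ∧ z) ∨ (z ∧ z) = 0 ∨ 0 = 0
(y ↔ y) ↔ ((x ∧ z) ∨ (z ∧ z)) = 1 ↔ 0 = 0
In Bochvar's internal three-valued logic: y ↔ y = 0 ↔ 0 = 1
x ∧ z = U ∧ 0 = U
z ∧ z = 0 ∧ 0 = 0
(x ∧ z) ∨ (z ∧ z) = U ∨ 0 = U
(y ↔ y) ↔ ((x ∧ z) ∨ (z ∧ z)) = 1 ↔ U = U
They differ because Ł3 and Bochvar's internal three-valued logic treat U differently under the binary connectives.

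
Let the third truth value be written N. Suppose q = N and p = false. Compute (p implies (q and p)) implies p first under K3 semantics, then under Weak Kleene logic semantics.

false; N

In K3: q and p = N and false = false
p implies (q and p) = false implies false = true
(p implies (q and p)) implies p = true implies false = false
In Weak Kleene logic: q and p = N and false = N
p implies (q and p) = false implies N = N
(p implies (q and p)) implies p = N implies false = N
They differ because K3 and Weak Kleene logic treat N differently under the binary connectives.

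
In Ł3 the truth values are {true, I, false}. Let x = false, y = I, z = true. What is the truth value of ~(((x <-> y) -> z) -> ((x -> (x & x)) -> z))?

false

x <-> y = false <-> I = I
(x <-> y) -> z = I -> true = true
x & x = false & false = false
x -> (x & x) = false -> false = true
(x -> (x & x)) -> z = true -> true = true
((x <-> y) -> z) -> ((x -> (x & x)) -> z) = true -> true = true
~(((x <-> y) -> z) -> ((x -> (x & x)) -> z)) = ~true = false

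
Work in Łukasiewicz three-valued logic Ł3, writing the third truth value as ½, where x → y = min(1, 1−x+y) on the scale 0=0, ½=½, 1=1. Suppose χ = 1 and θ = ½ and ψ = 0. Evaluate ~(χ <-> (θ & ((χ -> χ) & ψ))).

χ -> χ = 1 -> 1 = 1
(χ -> χ) & ψ = 1 & 0 = 0
θ & ((χ -> χ) & ψ) = ½ & 0 = 0
χ <-> (θ & ((χ -> χ) & ψ)) = 1 <-> 0 = 0
~(χ <-> (θ & ((χ -> χ) & ψ))) = ~0 = 1

1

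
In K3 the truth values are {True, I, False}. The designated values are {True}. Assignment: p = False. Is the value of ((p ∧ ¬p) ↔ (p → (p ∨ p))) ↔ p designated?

Yes

¬p = ¬False = True
p ∧ ¬p = False ∧ True = False
p ∨ p = False ∨ False = False
p → (p ∨ p) = False → False = True
(p ∧ ¬p) ↔ (p → (p ∨ p)) = False ↔ True = False
((p ∧ ¬p) ↔ (p → (p ∨ p))) ↔ p = False ↔ False = True
True ∈ {True}.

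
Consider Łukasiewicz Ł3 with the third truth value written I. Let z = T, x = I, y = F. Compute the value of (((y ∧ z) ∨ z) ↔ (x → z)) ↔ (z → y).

F

y ∧ z = F ∧ T = F
(y ∧ z) ∨ z = F ∨ T = T
x → z = I → T = T  [min(1, 1−½+1)]
((y ∧ z) ∨ z) ↔ (x → z) = T ↔ T = T
z → y = T → F = F
(((y ∧ z) ∨ z) ↔ (x → z)) ↔ (z → y) = T ↔ F = F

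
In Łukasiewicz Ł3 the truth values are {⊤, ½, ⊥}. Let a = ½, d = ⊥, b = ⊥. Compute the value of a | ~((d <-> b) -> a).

d <-> b = ⊥ <-> ⊥ = ⊤
(d <-> b) -> a = ⊤ -> ½ = ½
~((d <-> b) -> a) = ~½ = ½
a | ~((d <-> b) -> a) = ½ | ½ = ½

½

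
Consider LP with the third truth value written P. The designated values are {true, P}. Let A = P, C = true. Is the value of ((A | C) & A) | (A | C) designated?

A | C = P | true = true
(A | C) & A = true & P = P
A | C = P | true = true
((A | C) & A) | (A | C) = P | true = true
true ∈ {true, P}.

Yes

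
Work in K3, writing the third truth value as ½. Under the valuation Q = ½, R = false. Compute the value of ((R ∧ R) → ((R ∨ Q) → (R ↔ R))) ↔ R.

R ∧ R = false ∧ false = false
R ∨ Q = false ∨ ½ = ½
R ↔ R = false ↔ false = true
(R ∨ Q) → (R ↔ R) = ½ → true = true  [¬½ ∨ true]
(R ∧ R) → ((R ∨ Q) → (R ↔ R)) = false → true = true
((R ∧ R) → ((R ∨ Q) → (R ↔ R))) ↔ R = true ↔ false = false

false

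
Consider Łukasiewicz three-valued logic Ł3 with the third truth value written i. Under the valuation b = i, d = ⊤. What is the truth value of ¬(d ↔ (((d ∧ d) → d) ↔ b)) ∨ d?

⊤

d ∧ d = ⊤ ∧ ⊤ = ⊤
(d ∧ d) → d = ⊤ → ⊤ = ⊤
((d ∧ d) → d) ↔ b = ⊤ ↔ i = i  [1 − |1−½|]
d ↔ (((d ∧ d) → d) ↔ b) = ⊤ ↔ i = i
¬(d ↔ (((d ∧ d) → d) ↔ b)) = ¬i = i
¬(d ↔ (((d ∧ d) → d) ↔ b)) ∨ d = i ∨ ⊤ = ⊤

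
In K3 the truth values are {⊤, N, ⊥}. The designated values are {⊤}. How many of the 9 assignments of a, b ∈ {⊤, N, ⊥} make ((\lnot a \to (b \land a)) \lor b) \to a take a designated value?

Designated under: (a=⊤, b=⊤); (a=⊤, b=N); (a=⊤, b=⊥); (a=⊥, b=⊥).

4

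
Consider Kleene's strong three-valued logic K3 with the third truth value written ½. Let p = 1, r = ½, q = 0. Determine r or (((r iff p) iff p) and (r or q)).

½

r iff p = ½ iff 1 = ½
(r iff p) iff p = ½ iff 1 = ½
r or q = ½ or 0 = ½
((r iff p) iff p) and (r or q) = ½ and ½ = ½
r or (((r iff p) iff p) and (r or q)) = ½ or ½ = ½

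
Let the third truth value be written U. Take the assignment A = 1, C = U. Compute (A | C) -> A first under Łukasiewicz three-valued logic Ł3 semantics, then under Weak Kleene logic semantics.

In Łukasiewicz three-valued logic Ł3: A | C = 1 | U = 1
(A | C) -> A = 1 -> 1 = 1
In Weak Kleene logic: A | C = 1 | U = U
(A | C) -> A = U -> 1 = U  [any arg is the third value ⇒ result is the third value]
They differ because Łukasiewicz three-valued logic Ł3 and Weak Kleene logic treat U differently under the binary connectives.

1; U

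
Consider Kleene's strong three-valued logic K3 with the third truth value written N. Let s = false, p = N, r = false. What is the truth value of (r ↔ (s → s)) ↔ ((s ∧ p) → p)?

false

s → s = false → false = true
r ↔ (s → s) = false ↔ true = false
s ∧ p = false ∧ N = false
(s ∧ p) → p = false → N = true  [¬false ∨ N]
(r ↔ (s → s)) ↔ ((s ∧ p) → p) = false ↔ true = false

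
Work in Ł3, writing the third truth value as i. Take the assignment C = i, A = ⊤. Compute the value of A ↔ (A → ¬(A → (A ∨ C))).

A ∨ C = ⊤ ∨ i = ⊤
A → (A ∨ C) = ⊤ → ⊤ = ⊤
¬(A → (A ∨ C)) = ¬⊤ = ⊥
A → ¬(A → (A ∨ C)) = ⊤ → ⊥ = ⊥
A ↔ (A → ¬(A → (A ∨ C))) = ⊤ ↔ ⊥ = ⊥

⊥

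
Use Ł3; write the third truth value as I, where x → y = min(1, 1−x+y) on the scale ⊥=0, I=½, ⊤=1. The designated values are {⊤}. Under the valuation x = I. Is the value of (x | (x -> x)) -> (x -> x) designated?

x -> x = I -> I = ⊤  [min(1, 1−½+½)]
x | (x -> x) = I | ⊤ = ⊤
x -> x = I -> I = ⊤
(x | (x -> x)) -> (x -> x) = ⊤ -> ⊤ = ⊤
⊤ ∈ {⊤}.

Yes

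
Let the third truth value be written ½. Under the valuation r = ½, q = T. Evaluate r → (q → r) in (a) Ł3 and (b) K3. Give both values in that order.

In Ł3: q → r = T → ½ = ½  [min(1, 1−1+½)]
r → (q → r) = ½ → ½ = T
In K3: q → r = T → ½ = ½
r → (q → r) = ½ → ½ = ½
They differ because Ł3 and K3 treat ½ differently under implication.

T; ½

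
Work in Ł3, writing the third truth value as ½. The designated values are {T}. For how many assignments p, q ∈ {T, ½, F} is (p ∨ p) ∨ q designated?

5

Of the 9 assignments, 5 give a value in {T}.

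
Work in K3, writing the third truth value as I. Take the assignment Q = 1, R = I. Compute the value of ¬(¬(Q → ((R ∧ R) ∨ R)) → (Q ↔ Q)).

0

R ∧ R = I ∧ I = I
(R ∧ R) ∨ R = I ∨ I = I
Q → ((R ∧ R) ∨ R) = 1 → I = I  [¬1 ∨ I]
¬(Q → ((R ∧ R) ∨ R)) = ¬I = I
Q ↔ Q = 1 ↔ 1 = 1
¬(Q → ((R ∧ R) ∨ R)) → (Q ↔ Q) = I → 1 = 1
¬(¬(Q → ((R ∧ R) ∨ R)) → (Q ↔ Q)) = ¬1 = 0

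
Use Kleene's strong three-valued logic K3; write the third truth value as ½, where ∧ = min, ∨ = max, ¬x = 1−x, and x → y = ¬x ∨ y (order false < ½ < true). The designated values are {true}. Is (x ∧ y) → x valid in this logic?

Countermodel: x=½, y=true gives ½, which is not designated.

No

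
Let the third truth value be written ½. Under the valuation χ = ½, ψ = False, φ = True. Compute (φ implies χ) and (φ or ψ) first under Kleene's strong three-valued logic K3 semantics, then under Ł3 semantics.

½; ½

In Kleene's strong three-valued logic K3: φ implies χ = True implies ½ = ½  [not True or ½]
φ or ψ = True or False = True
(φ implies χ) and (φ or ψ) = ½ and True = ½
In Ł3: φ implies χ = True implies ½ = ½  [min(1, 1−1+½)]
φ or ψ = True or False = True
(φ implies χ) and (φ or ψ) = ½ and True = ½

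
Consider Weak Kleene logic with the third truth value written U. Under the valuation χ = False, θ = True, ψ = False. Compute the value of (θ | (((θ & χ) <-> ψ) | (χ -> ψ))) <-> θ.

θ & χ = True & False = False
(θ & χ) <-> ψ = False <-> False = True
χ -> ψ = False -> False = True
((θ & χ) <-> ψ) | (χ -> ψ) = True | True = True
θ | (((θ & χ) <-> ψ) | (χ -> ψ)) = True | True = True
(θ | (((θ & χ) <-> ψ) | (χ -> ψ))) <-> θ = True <-> True = True

True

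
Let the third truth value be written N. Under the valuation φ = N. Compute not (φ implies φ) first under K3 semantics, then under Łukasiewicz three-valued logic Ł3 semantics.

N; false

In K3: φ implies φ = N implies N = N  [not N or N]
not (φ implies φ) = not N = N
In Łukasiewicz three-valued logic Ł3: φ implies φ = N implies N = true  [min(1, 1−½+½)]
not (φ implies φ) = not true = false
They differ because K3 and Łukasiewicz three-valued logic Ł3 treat N differently under implication.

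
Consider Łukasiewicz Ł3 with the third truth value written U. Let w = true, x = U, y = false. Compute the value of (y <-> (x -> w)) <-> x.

x -> w = U -> true = true
y <-> (x -> w) = false <-> true = false
(y <-> (x -> w)) <-> x = false <-> U = U

U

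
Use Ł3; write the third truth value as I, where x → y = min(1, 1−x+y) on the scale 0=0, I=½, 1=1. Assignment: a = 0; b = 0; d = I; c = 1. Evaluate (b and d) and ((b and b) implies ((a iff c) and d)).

b and d = 0 and I = 0
b and b = 0 and 0 = 0
a iff c = 0 iff 1 = 0
(a iff c) and d = 0 and I = 0
(b and b) implies ((a iff c) and d) = 0 implies 0 = 1
(b and d) and ((b and b) implies ((a iff c) and d)) = 0 and 1 = 0

0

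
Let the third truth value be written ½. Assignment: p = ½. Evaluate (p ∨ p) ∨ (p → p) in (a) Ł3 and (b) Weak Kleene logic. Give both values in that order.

T; ½

In Ł3: p ∨ p = ½ ∨ ½ = ½
p → p = ½ → ½ = T
(p ∨ p) ∨ (p → p) = ½ ∨ T = T
In Weak Kleene logic: p ∨ p = ½ ∨ ½ = ½
p → p = ½ → ½ = ½  [any arg is the third value ⇒ result is the third value]
(p ∨ p) ∨ (p → p) = ½ ∨ ½ = ½
They differ because Ł3 and Weak Kleene logic treat ½ differently under the binary connectives.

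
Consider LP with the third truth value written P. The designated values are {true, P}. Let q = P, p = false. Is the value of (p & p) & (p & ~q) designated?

No

p & p = false & false = false
~q = ~P = P
p & ~q = false & P = false
(p & p) & (p & ~q) = false & false = false
false ∉ {true, P}.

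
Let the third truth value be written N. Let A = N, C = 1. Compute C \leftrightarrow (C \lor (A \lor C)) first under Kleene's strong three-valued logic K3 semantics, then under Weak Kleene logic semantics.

In Kleene's strong three-valued logic K3: A \lor C = N \lor 1 = 1
C \lor (A \lor C) = 1 \lor 1 = 1
C \leftrightarrow (C \lor (A \lor C)) = 1 \leftrightarrow 1 = 1
In Weak Kleene logic: A \lor C = N \lor 1 = N
C \lor (A \lor C) = 1 \lor N = N
C \leftrightarrow (C \lor (A \lor C)) = 1 \leftrightarrow N = N
They differ because Kleene's strong three-valued logic K3 and Weak Kleene logic treat N differently under the binary connectives.

1; N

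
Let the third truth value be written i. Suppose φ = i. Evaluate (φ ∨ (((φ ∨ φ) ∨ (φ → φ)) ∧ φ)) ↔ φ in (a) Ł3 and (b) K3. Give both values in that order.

In Ł3: φ ∨ φ = i ∨ i = i
φ → φ = i → i = T
(φ ∨ φ) ∨ (φ → φ) = i ∨ T = T
((φ ∨ φ) ∨ (φ → φ)) ∧ φ = T ∧ i = i
φ ∨ (((φ ∨ φ) ∨ (φ → φ)) ∧ φ) = i ∨ i = i
(φ ∨ (((φ ∨ φ) ∨ (φ → φ)) ∧ φ)) ↔ φ = i ↔ i = T
In K3: φ ∨ φ = i ∨ i = i
φ → φ = i → i = i
(φ ∨ φ) ∨ (φ → φ) = i ∨ i = i
((φ ∨ φ) ∨ (φ → φ)) ∧ φ = i ∧ i = i
φ ∨ (((φ ∨ φ) ∨ (φ → φ)) ∧ φ) = i ∨ i = i
(φ ∨ (((φ ∨ φ) ∨ (φ → φ)) ∧ φ)) ↔ φ = i ↔ i = i
They differ because Ł3 and K3 treat i differently under implication.

T; i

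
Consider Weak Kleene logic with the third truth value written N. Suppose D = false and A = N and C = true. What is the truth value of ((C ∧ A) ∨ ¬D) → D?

C ∧ A = true ∧ N = N
¬D = ¬false = true
(C ∧ A) ∨ ¬D = N ∨ true = N
((C ∧ A) ∨ ¬D) → D = N → false = N  [any arg is the third value ⇒ result is the third value]

N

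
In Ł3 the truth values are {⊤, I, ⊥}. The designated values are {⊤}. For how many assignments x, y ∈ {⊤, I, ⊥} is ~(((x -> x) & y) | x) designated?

1

Designated under: (x=⊥, y=⊥).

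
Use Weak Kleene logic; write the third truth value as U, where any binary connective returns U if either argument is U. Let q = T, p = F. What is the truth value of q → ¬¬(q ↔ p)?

q ↔ p = T ↔ F = F
¬(q ↔ p) = ¬F = T
¬¬(q ↔ p) = ¬T = F
q → ¬¬(q ↔ p) = T → F = F

F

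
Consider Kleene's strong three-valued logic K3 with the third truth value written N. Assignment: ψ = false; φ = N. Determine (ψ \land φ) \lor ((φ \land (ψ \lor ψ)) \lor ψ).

false

ψ \land φ = false \land N = false
ψ \lor ψ = false \lor false = false
φ \land (ψ \lor ψ) = N \land false = false
(φ \land (ψ \lor ψ)) \lor ψ = false \lor false = false
(ψ \land φ) \lor ((φ \land (ψ \lor ψ)) \lor ψ) = false \lor false = false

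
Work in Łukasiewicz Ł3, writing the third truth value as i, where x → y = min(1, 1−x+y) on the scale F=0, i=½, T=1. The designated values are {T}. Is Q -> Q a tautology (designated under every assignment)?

Every assignment of Q over {T, i, F} gives a value in {T}.
In particular, with Q=i: Q -> Q = T.

Yes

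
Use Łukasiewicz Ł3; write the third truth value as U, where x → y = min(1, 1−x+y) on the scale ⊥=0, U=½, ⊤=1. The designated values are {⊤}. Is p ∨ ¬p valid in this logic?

Countermodel: p=U gives U, which is not designated.

No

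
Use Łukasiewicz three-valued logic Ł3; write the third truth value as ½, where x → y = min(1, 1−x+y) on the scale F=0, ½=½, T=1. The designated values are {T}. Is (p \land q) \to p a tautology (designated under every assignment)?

Every assignment of p, q over {T, ½, F} gives a value in {T}.
In particular, with p=½, q=½: (p \land q) \to p = T.

Yes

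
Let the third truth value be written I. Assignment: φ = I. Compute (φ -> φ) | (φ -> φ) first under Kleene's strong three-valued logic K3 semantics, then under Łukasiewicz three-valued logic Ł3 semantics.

I; 1

In Kleene's strong three-valued logic K3: φ -> φ = I -> I = I
φ -> φ = I -> I = I
(φ -> φ) | (φ -> φ) = I | I = I
In Łukasiewicz three-valued logic Ł3: φ -> φ = I -> I = 1  [min(1, 1−½+½)]
φ -> φ = I -> I = 1
(φ -> φ) | (φ -> φ) = 1 | 1 = 1
They differ because Kleene's strong three-valued logic K3 and Łukasiewicz three-valued logic Ł3 treat I differently under implication.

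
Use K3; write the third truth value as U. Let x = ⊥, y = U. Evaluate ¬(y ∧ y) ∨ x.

U

y ∧ y = U ∧ U = U
¬(y ∧ y) = ¬U = U
¬(y ∧ y) ∨ x = U ∨ ⊥ = U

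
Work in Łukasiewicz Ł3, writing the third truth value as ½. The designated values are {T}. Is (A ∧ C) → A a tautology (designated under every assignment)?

Yes

Every assignment of A, C over {T, ½, F} gives a value in {T}.
In particular, with A=½, C=½: (A ∧ C) → A = T.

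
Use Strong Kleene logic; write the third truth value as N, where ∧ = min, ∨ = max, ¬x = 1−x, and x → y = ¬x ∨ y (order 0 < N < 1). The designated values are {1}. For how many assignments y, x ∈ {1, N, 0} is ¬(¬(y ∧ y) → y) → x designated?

Of the 9 assignments, 5 give a value in {1}.

5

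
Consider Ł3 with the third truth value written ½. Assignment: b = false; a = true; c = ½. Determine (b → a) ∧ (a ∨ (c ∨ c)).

true

b → a = false → true = true
c ∨ c = ½ ∨ ½ = ½
a ∨ (c ∨ c) = true ∨ ½ = true
(b → a) ∧ (a ∨ (c ∨ c)) = true ∧ true = true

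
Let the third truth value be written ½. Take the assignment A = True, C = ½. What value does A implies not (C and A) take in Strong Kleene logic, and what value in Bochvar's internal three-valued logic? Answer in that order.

In Strong Kleene logic: C and A = ½ and True = ½
not (C and A) = not ½ = ½
A implies not (C and A) = True implies ½ = ½
In Bochvar's internal three-valued logic: C and A = ½ and True = ½
not (C and A) = not ½ = ½
A implies not (C and A) = True implies ½ = ½  [any arg is the third value ⇒ result is the third value]

½; ½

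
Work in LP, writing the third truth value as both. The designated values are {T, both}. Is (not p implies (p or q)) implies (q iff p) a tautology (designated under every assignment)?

No

Countermodel: p=T, q=F gives F, which is not designated.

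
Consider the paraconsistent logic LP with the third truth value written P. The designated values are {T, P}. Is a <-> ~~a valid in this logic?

Every assignment of a over {T, P, F} gives a value in {T, P}.
In particular, with a=P: a <-> ~~a = P.

Yes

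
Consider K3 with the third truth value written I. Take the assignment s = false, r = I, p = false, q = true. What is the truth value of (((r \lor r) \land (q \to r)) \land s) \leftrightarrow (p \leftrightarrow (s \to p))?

r \lor r = I \lor I = I
q \to r = true \to I = I
(r \lor r) \land (q \to r) = I \land I = I
((r \lor r) \land (q \to r)) \land s = I \land false = false
s \to p = false \to false = true
p \leftrightarrow (s \to p) = false \leftrightarrow true = false
(((r \lor r) \land (q \to r)) \land s) \leftrightarrow (p \leftrightarrow (s \to p)) = false \leftrightarrow false = true

true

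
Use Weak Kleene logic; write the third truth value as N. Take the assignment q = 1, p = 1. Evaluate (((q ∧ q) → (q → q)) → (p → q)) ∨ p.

q ∧ q = 1 ∧ 1 = 1
q → q = 1 → 1 = 1
(q ∧ q) → (q → q) = 1 → 1 = 1
p → q = 1 → 1 = 1
((q ∧ q) → (q → q)) → (p → q) = 1 → 1 = 1
(((q ∧ q) → (q → q)) → (p → q)) ∨ p = 1 ∨ 1 = 1

1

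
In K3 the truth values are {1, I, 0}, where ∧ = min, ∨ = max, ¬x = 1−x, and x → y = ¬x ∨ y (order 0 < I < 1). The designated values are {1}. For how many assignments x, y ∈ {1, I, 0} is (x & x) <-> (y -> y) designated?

2

Designated under: (x=1, y=1); (x=1, y=0).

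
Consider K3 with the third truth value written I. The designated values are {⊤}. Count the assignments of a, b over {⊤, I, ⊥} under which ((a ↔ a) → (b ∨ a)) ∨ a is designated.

Of the 9 assignments, 5 give a value in {⊤}.

5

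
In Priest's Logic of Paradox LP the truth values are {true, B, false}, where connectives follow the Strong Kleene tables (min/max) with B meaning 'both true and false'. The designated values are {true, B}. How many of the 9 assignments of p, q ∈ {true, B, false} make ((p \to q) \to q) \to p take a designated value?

Of the 9 assignments, 8 give a value in {true, B}.

8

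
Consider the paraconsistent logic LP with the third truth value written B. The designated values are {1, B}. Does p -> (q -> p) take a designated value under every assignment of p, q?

Every assignment of p, q over {1, B, 0} gives a value in {1, B}.
In particular, with p=B, q=B: p -> (q -> p) = B.

Yes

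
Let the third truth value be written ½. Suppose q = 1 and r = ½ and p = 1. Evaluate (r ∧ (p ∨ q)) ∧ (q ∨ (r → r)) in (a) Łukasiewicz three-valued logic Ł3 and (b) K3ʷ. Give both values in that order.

In Łukasiewicz three-valued logic Ł3: p ∨ q = 1 ∨ 1 = 1
r ∧ (p ∨ q) = ½ ∧ 1 = ½
r → r = ½ → ½ = 1
q ∨ (r → r) = 1 ∨ 1 = 1
(r ∧ (p ∨ q)) ∧ (q ∨ (r → r)) = ½ ∧ 1 = ½
In K3ʷ: p ∨ q = 1 ∨ 1 = 1
r ∧ (p ∨ q) = ½ ∧ 1 = ½
r → r = ½ → ½ = ½  [any arg is the third value ⇒ result is the third value]
q ∨ (r → r) = 1 ∨ ½ = ½
(r ∧ (p ∨ q)) ∧ (q ∨ (r → r)) = ½ ∧ ½ = ½

½; ½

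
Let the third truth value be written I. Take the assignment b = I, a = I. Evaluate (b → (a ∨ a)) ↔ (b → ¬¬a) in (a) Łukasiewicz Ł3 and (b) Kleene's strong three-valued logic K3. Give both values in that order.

In Łukasiewicz Ł3: a ∨ a = I ∨ I = I
b → (a ∨ a) = I → I = ⊤
¬a = ¬I = I
¬¬a = ¬I = I
b → ¬¬a = I → I = ⊤
(b → (a ∨ a)) ↔ (b → ¬¬a) = ⊤ ↔ ⊤ = ⊤
In Kleene's strong three-valued logic K3: a ∨ a = I ∨ I = I
b → (a ∨ a) = I → I = I  [¬I ∨ I]
¬a = ¬I = I
¬¬a = ¬I = I
b → ¬¬a = I → I = I
(b → (a ∨ a)) ↔ (b → ¬¬a) = I ↔ I = I
They differ because Łukasiewicz Ł3 and Kleene's strong three-valued logic K3 treat I differently under implication.

⊤; I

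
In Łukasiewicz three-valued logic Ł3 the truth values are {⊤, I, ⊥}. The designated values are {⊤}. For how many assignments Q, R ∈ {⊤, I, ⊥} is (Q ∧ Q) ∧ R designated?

Designated under: (Q=⊤, R=⊤).

1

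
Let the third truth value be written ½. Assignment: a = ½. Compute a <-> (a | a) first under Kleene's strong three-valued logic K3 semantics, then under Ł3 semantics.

½; true

In Kleene's strong three-valued logic K3: a | a = ½ | ½ = ½
a <-> (a | a) = ½ <-> ½ = ½
In Ł3: a | a = ½ | ½ = ½
a <-> (a | a) = ½ <-> ½ = true
They differ because Kleene's strong three-valued logic K3 and Ł3 treat ½ differently under implication.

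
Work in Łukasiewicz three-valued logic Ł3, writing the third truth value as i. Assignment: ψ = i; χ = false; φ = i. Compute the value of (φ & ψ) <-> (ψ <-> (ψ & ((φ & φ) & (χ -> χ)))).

i

φ & ψ = i & i = i
φ & φ = i & i = i
χ -> χ = false -> false = true
(φ & φ) & (χ -> χ) = i & true = i
ψ & ((φ & φ) & (χ -> χ)) = i & i = i
ψ <-> (ψ & ((φ & φ) & (χ -> χ))) = i <-> i = true  [1 − |½−½|]
(φ & ψ) <-> (ψ <-> (ψ & ((φ & φ) & (χ -> χ)))) = i <-> true = i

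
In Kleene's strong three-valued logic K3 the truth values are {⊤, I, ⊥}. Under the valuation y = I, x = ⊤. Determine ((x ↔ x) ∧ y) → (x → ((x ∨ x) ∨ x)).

⊤

x ↔ x = ⊤ ↔ ⊤ = ⊤
(x ↔ x) ∧ y = ⊤ ∧ I = I
x ∨ x = ⊤ ∨ ⊤ = ⊤
(x ∨ x) ∨ x = ⊤ ∨ ⊤ = ⊤
x → ((x ∨ x) ∨ x) = ⊤ → ⊤ = ⊤
((x ↔ x) ∧ y) → (x → ((x ∨ x) ∨ x)) = I → ⊤ = ⊤  [¬I ∨ ⊤]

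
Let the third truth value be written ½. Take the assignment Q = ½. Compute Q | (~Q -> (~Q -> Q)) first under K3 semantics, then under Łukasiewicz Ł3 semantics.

In K3: ~Q = ~½ = ½
~Q = ~½ = ½
~Q -> Q = ½ -> ½ = ½  [~½ | ½]
~Q -> (~Q -> Q) = ½ -> ½ = ½
Q | (~Q -> (~Q -> Q)) = ½ | ½ = ½
In Łukasiewicz Ł3: ~Q = ~½ = ½
~Q = ~½ = ½
~Q -> Q = ½ -> ½ = true  [min(1, 1−½+½)]
~Q -> (~Q -> Q) = ½ -> true = true
Q | (~Q -> (~Q -> Q)) = ½ | true = true
They differ because K3 and Łukasiewicz Ł3 treat ½ differently under implication.

½; true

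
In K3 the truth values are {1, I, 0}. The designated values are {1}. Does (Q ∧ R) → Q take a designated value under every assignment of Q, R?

Countermodel: Q=I, R=1 gives I, which is not designated.

No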